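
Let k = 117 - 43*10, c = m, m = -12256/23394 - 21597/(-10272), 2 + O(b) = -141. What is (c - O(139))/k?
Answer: -5790449935/12535815264 ≈ -0.46191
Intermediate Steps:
O(b) = -143 (O(b) = -2 - 141 = -143)
m = 63224431/40050528 (m = -12256*1/23394 - 21597*(-1/10272) = -6128/11697 + 7199/3424 = 63224431/40050528 ≈ 1.5786)
c = 63224431/40050528 ≈ 1.5786
k = -313 (k = 117 - 430 = -313)
(c - O(139))/k = (63224431/40050528 - 1*(-143))/(-313) = (63224431/40050528 + 143)*(-1/313) = (5790449935/40050528)*(-1/313) = -5790449935/12535815264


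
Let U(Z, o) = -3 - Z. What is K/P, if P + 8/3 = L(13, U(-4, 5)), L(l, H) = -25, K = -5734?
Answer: 17202/83 ≈ 207.25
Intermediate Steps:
P = -83/3 (P = -8/3 - 25 = -83/3 ≈ -27.667)
K/P = -5734/(-83/3) = -5734*(-3/83) = 17202/83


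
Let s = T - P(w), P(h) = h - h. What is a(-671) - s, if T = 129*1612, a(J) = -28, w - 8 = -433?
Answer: -207976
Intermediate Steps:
w = -425 (w = 8 - 433 = -425)
P(h) = 0
T = 207948
s = 207948 (s = 207948 - 1*0 = 207948 + 0 = 207948)
a(-671) - s = -28 - 1*207948 = -28 - 207948 = -207976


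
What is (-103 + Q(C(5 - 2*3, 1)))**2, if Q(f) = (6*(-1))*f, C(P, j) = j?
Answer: 11881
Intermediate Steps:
Q(f) = -6*f
(-103 + Q(C(5 - 2*3, 1)))**2 = (-103 - 6*1)**2 = (-103 - 6)**2 = (-109)**2 = 11881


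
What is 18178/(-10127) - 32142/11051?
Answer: -526387112/111913477 ≈ -4.7035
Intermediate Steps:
18178/(-10127) - 32142/11051 = 18178*(-1/10127) - 32142*1/11051 = -18178/10127 - 32142/11051 = -526387112/111913477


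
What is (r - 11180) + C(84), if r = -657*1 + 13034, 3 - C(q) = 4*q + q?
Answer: 780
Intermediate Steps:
C(q) = 3 - 5*q (C(q) = 3 - (4*q + q) = 3 - 5*q)
r = 12377 (r = -657 + 13034 = 12377)
(r - 11180) + C(84) = (12377 - 11180) + (3 - 5*84) = 1197 + (3 - 420) = 1197 - 417 = 780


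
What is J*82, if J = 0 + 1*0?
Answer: 0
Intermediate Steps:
J = 0 (J = 0 + 0 = 0)
J*82 = 0*82 = 0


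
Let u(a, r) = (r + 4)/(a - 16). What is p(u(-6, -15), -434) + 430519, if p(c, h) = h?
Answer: 430085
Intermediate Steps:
u(a, r) = (4 + r)/(-16 + a)
p(u(-6, -15), -434) + 430519 = -434 + 430519 = 430085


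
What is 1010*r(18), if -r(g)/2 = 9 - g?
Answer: 18180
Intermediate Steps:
r(g) = -18 + 2*g (r(g) = -2*(9 - g) = -18 + 2*g)
1010*r(18) = 1010*(-18 + 2*18) = 1010*(-18 + 36) = 1010*18 = 18180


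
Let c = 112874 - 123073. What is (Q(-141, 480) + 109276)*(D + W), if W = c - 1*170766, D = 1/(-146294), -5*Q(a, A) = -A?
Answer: -1447762288679746/73147 ≈ -1.9792e+10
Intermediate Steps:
Q(a, A) = A/5 (Q(a, A) = -(-1)*A/5 = A/5)
c = -10199
D = -1/146294 ≈ -6.8356e-6
W = -180965 (W = -10199 - 1*170766 = -10199 - 170766 = -180965)
(Q(-141, 480) + 109276)*(D + W) = ((⅕)*480 + 109276)*(-1/146294 - 180965) = (96 + 109276)*(-26474093711/146294) = 109372*(-26474093711/146294) = -1447762288679746/73147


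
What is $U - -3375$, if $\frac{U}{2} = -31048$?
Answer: $-58721$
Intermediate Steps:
$U = -62096$ ($U = 2 \left(-31048\right) = -62096$)
$U - -3375 = -62096 - -3375 = -62096 + 3375 = -58721$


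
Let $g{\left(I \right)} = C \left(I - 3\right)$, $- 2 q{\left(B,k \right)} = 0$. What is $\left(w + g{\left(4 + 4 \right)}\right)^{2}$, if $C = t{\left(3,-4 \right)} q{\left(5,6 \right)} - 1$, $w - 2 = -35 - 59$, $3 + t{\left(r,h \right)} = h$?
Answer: $9409$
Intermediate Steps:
$q{\left(B,k \right)} = 0$ ($q{\left(B,k \right)} = \left(- \frac{1}{2}\right) 0 = 0$)
$t{\left(r,h \right)} = -3 + h$
$w = -92$ ($w = 2 - 94 = -92$)
$C = -1$ ($C = \left(-3 - 4\right) 0 - 1 = \left(-7\right) 0 - 1 = 0 - 1 = -1$)
$g{\left(I \right)} = 3 - I$ ($g{\left(I \right)} = - (I - 3) = - (-3 + I) = 3 - I$)
$\left(w + g{\left(4 + 4 \right)}\right)^{2} = \left(-92 + \left(3 - \left(4 + 4\right)\right)\right)^{2} = \left(-92 + \left(3 - 8\right)\right)^{2} = \left(-92 - 5\right)^{2} = \left(-97\right)^{2} = 9409$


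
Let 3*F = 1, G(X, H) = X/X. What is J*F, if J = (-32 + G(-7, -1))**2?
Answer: 961/3 ≈ 320.33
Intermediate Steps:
G(X, H) = 1
F = 1/3 (F = (1/3)*1 = 1/3 ≈ 0.33333)
J = 961 (J = (-32 + 1)**2 = (-31)**2 = 961)
J*F = 961*(1/3) = 961/3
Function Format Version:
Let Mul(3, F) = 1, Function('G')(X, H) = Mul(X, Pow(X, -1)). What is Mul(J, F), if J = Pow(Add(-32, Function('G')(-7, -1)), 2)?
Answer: Rational(961, 3) ≈ 320.33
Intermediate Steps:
Function('G')(X, H) = 1
F = Rational(1, 3) (F = Mul(Rational(1, 3), 1) = Rational(1, 3) ≈ 0.33333)
J = 961 (J = Pow(Add(-32, 1), 2) = Pow(-31, 2) = 961)
Mul(J, F) = Mul(961, Rational(1, 3)) = Rational(961, 3)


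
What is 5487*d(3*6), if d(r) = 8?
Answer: 43896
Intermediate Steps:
5487*d(3*6) = 5487*8 = 43896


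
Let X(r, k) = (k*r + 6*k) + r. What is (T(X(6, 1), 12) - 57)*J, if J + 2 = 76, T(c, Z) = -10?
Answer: -4958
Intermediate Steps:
X(r, k) = r + 6*k + k*r (X(r, k) = (6*k + k*r) + r = r + 6*k + k*r)
J = 74 (J = -2 + 76 = 74)
(T(X(6, 1), 12) - 57)*J = (-10 - 57)*74 = -67*74 = -4958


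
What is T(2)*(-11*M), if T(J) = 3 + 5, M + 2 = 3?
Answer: -88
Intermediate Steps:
M = 1 (M = -2 + 3 = 1)
T(J) = 8
T(2)*(-11*M) = 8*(-11*1) = 8*(-11) = -88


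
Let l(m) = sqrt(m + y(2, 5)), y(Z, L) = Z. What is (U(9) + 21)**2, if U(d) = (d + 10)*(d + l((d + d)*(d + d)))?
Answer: 154550 + 7296*sqrt(326) ≈ 2.8628e+5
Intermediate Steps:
l(m) = sqrt(2 + m) (l(m) = sqrt(m + 2) = sqrt(2 + m))
U(d) = (10 + d)*(d + sqrt(2 + 4*d**2)) (U(d) = (d + 10)*(d + sqrt(2 + (d + d)*(d + d))) = (10 + d)*(d + sqrt(2 + (2*d)*(2*d))) = (10 + d)*(d + sqrt(2 + 4*d**2)))
(U(9) + 21)**2 = ((9**2 + 10*9 + 10*sqrt(2 + 4*9**2) + 9*sqrt(2 + 4*9**2)) + 21)**2 = ((81 + 90 + 10*sqrt(2 + 4*81) + 9*sqrt(2 + 4*81)) + 21)**2 = ((81 + 90 + 10*sqrt(2 + 324) + 9*sqrt(2 + 324)) + 21)**2 = ((81 + 90 + 10*sqrt(326) + 9*sqrt(326)) + 21)**2 = ((171 + 19*sqrt(326)) + 21)**2 = (192 + 19*sqrt(326))**2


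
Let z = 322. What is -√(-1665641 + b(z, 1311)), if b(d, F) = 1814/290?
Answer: -I*√35019970510/145 ≈ -1290.6*I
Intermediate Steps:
b(d, F) = 907/145 (b(d, F) = 1814*(1/290) = 907/145)
-√(-1665641 + b(z, 1311)) = -√(-1665641 + 907/145) = -√(-241517038/145) = -I*√35019970510/145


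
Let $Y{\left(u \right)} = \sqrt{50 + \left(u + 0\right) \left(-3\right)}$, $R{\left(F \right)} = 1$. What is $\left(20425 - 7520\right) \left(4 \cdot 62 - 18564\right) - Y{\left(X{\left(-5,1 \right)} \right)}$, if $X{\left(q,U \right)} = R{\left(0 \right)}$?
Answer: $-236367980 - \sqrt{47} \approx -2.3637 \cdot 10^{8}$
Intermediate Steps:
$X{\left(q,U \right)} = 1$
$Y{\left(u \right)} = \sqrt{50 - 3 u}$ ($Y{\left(u \right)} = \sqrt{50 + u \left(-3\right)} = \sqrt{50 - 3 u}$)
$\left(20425 - 7520\right) \left(4 \cdot 62 - 18564\right) - Y{\left(X{\left(-5,1 \right)} \right)} = \left(20425 - 7520\right) \left(4 \cdot 62 - 18564\right) - \sqrt{50 - 3} = 12905 \left(248 - 18564\right) - \sqrt{50 - 3} = 12905 \left(-18316\right) - \sqrt{47} = -236367980 - \sqrt{47}$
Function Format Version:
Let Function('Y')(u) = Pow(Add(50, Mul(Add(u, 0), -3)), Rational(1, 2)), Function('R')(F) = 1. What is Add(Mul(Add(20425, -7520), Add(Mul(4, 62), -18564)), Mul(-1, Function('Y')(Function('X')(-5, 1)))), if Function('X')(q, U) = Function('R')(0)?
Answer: Add(-236367980, Mul(-1, Pow(47, Rational(1, 2)))) ≈ -2.3637e+8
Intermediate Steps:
Function('X')(q, U) = 1
Function('Y')(u) = Pow(Add(50, Mul(-3, u)), Rational(1, 2)) (Function('Y')(u) = Pow(Add(50, Mul(u, -3)), Rational(1, 2)) = Pow(Add(50, Mul(-3, u)), Rational(1, 2)))
Add(Mul(Add(20425, -7520), Add(Mul(4, 62), -18564)), Mul(-1, Function('Y')(Function('X')(-5, 1)))) = Add(Mul(Add(20425, -7520), Add(Mul(4, 62), -18564)), Mul(-1, Pow(Add(50, Mul(-3, 1)), Rational(1, 2)))) = Add(Mul(12905, Add(248, -18564)), Mul(-1, Pow(Add(50, -3), Rational(1, 2)))) = Add(Mul(12905, -18316), Mul(-1, Pow(47, Rational(1, 2)))) = Add(-236367980, Mul(-1, Pow(47, Rational(1, 2))))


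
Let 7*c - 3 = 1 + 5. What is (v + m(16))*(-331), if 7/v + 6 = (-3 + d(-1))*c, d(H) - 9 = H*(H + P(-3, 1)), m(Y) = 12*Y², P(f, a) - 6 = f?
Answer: -6084773/6 ≈ -1.0141e+6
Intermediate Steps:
P(f, a) = 6 + f
c = 9/7 (c = 3/7 + (1 + 5)/7 = 3/7 + (⅐)*6 = 3/7 + 6/7 = 9/7 ≈ 1.2857)
d(H) = 9 + H*(3 + H) (d(H) = 9 + H*(H + (6 - 3)) = 9 + H*(H + 3) = 9 + H*(3 + H))
v = -49/6 (v = 7/(-6 + (-3 + (9 + (-1)² + 3*(-1)))*(9/7)) = 7/(-6 + (-3 + (9 + 1 - 3))*(9/7)) = 7/(-6 + (-3 + 7)*(9/7)) = 7/(-6 + 4*(9/7)) = 7/(-6 + 36/7) = 7/(-6/7) = 7*(-7/6) = -49/6 ≈ -8.1667)
(v + m(16))*(-331) = (-49/6 + 12*16²)*(-331) = (-49/6 + 12*256)*(-331) = (-49/6 + 3072)*(-331) = (18383/6)*(-331) = -6084773/6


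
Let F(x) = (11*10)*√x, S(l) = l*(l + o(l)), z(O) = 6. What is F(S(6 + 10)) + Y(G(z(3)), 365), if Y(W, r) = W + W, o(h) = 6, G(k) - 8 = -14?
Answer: -12 + 440*√22 ≈ 2051.8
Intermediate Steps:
G(k) = -6 (G(k) = 8 - 14 = -6)
S(l) = l*(6 + l) (S(l) = l*(l + 6) = l*(6 + l))
Y(W, r) = 2*W
F(x) = 110*√x
F(S(6 + 10)) + Y(G(z(3)), 365) = 110*√((6 + 10)*(6 + (6 + 10))) + 2*(-6) = 110*√(16*(6 + 16)) - 12 = 110*√(16*22) - 12 = 110*√352 - 12 = 110*(4*√22) - 12 = 440*√22 - 12 = -12 + 440*√22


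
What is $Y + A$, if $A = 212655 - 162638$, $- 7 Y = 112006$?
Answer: $\frac{238113}{7} \approx 34016.0$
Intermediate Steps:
$Y = - \frac{112006}{7}$ ($Y = \left(- \frac{1}{7}\right) 112006 = - \frac{112006}{7} \approx -16001.0$)
$A = 50017$ ($A = 212655 - 162638 = 50017$)
$Y + A = - \frac{112006}{7} + 50017 = \frac{238113}{7}$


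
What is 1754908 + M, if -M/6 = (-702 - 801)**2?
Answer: -11799146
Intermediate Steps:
M = -13554054 (M = -6*(-702 - 801)**2 = -6*(-1503)**2 = -6*2259009 = -13554054)
1754908 + M = 1754908 - 13554054 = -11799146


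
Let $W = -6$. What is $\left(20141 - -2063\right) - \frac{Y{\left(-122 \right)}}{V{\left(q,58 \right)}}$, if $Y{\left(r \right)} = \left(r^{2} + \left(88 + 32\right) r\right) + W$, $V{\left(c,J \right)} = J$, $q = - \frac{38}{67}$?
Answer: $\frac{643797}{29} \approx 22200.0$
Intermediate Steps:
$q = - \frac{38}{67}$ ($q = \left(-38\right) \frac{1}{67} = - \frac{38}{67} \approx -0.56716$)
$Y{\left(r \right)} = -6 + r^{2} + 120 r$ ($Y{\left(r \right)} = \left(r^{2} + \left(88 + 32\right) r\right) - 6 = \left(r^{2} + 120 r\right) - 6 = -6 + r^{2} + 120 r$)
$\left(20141 - -2063\right) - \frac{Y{\left(-122 \right)}}{V{\left(q,58 \right)}} = \left(20141 - -2063\right) - \frac{-6 + \left(-122\right)^{2} + 120 \left(-122\right)}{58} = \left(20141 + 2063\right) - \left(-6 + 14884 - 14640\right) \frac{1}{58} = 22204 - 238 \cdot \frac{1}{58} = 22204 - \frac{119}{29} = \frac{643797}{29}$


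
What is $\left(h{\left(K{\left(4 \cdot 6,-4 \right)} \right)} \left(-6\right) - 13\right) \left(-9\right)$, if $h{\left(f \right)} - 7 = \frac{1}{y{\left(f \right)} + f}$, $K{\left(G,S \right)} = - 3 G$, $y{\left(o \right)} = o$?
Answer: $\frac{3957}{8} \approx 494.63$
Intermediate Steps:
$h{\left(f \right)} = 7 + \frac{1}{2 f}$ ($h{\left(f \right)} = 7 + \frac{1}{f + f} = 7 + \frac{1}{2 f}$)
$\left(h{\left(K{\left(4 \cdot 6,-4 \right)} \right)} \left(-6\right) - 13\right) \left(-9\right) = \left(\left(7 + \frac{1}{2 \left(- 3 \cdot 4 \cdot 6\right)}\right) \left(-6\right) - 13\right) \left(-9\right) = \left(\left(7 + \frac{1}{2 \left(\left(-3\right) 24\right)}\right) \left(-6\right) - 13\right) \left(-9\right) = \left(\left(7 + \frac{1}{2 \left(-72\right)}\right) \left(-6\right) - 13\right) \left(-9\right) = \left(\left(7 + \frac{1}{2} \left(- \frac{1}{72}\right)\right) \left(-6\right) - 13\right) \left(-9\right) = \left(\left(7 - \frac{1}{144}\right) \left(-6\right) - 13\right) \left(-9\right) = \left(\frac{1007}{144} \left(-6\right) - 13\right) \left(-9\right) = \left(- \frac{1007}{24} - 13\right) \left(-9\right) = \left(- \frac{1319}{24}\right) \left(-9\right) = \frac{3957}{8}$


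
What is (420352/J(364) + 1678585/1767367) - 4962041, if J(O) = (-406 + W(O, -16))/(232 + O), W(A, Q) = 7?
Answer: -563129525149286/100739919 ≈ -5.5899e+6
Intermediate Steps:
J(O) = -399/(232 + O) (J(O) = (-406 + 7)/(232 + O) = -399/(232 + O))
(420352/J(364) + 1678585/1767367) - 4962041 = (420352/((-399/(232 + 364))) + 1678585/1767367) - 4962041 = (420352/((-399/596)) + 1678585*(1/1767367)) - 4962041 = (420352/((-399*1/596)) + 1678585/1767367) - 4962041 = (420352/(-399/596) + 1678585/1767367) - 4962041 = (420352*(-596/399) + 1678585/1767367) - 4962041 = (-250529792/399 + 1678585/1767367) - 4962041 = -63253916734607/100739919 - 4962041 = -563129525149286/100739919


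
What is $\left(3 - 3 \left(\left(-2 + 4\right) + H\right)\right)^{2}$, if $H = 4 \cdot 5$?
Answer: $3969$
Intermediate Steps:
$H = 20$
$\left(3 - 3 \left(\left(-2 + 4\right) + H\right)\right)^{2} = \left(3 - 3 \left(\left(-2 + 4\right) + 20\right)\right)^{2} = \left(3 - 3 \left(2 + 20\right)\right)^{2} = \left(3 - 66\right)^{2} = \left(-63\right)^{2} = 3969$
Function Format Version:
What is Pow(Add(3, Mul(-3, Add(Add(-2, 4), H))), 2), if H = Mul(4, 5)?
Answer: 3969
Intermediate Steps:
H = 20
Pow(Add(3, Mul(-3, Add(Add(-2, 4), H))), 2) = Pow(Add(3, Mul(-3, Add(Add(-2, 4), 20))), 2) = Pow(Add(3, Mul(-3, Add(2, 20))), 2) = Pow(Add(3, Mul(-3, 22)), 2) = Pow(Add(3, -66), 2) = Pow(-63, 2) = 3969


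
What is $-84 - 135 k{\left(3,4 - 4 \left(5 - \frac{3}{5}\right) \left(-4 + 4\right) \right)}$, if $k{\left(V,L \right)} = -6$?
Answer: $726$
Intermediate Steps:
$-84 - 135 k{\left(3,4 - 4 \left(5 - \frac{3}{5}\right) \left(-4 + 4\right) \right)} = -84 - -810 = -84 + 810 = 726$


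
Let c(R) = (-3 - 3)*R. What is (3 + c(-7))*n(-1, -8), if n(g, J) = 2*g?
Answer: -90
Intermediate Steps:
c(R) = -6*R
(3 + c(-7))*n(-1, -8) = (3 - 6*(-7))*(2*(-1)) = (3 + 42)*(-2) = 45*(-2) = -90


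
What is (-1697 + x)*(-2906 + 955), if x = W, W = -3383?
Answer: 9911080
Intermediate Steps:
x = -3383
(-1697 + x)*(-2906 + 955) = (-1697 - 3383)*(-2906 + 955) = -5080*(-1951) = 9911080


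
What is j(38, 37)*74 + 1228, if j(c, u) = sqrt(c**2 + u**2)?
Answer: 1228 + 74*sqrt(2813) ≈ 5152.8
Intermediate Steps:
j(38, 37)*74 + 1228 = sqrt(38**2 + 37**2)*74 + 1228 = sqrt(1444 + 1369)*74 + 1228 = sqrt(2813)*74 + 1228 = 74*sqrt(2813) + 1228 = 1228 + 74*sqrt(2813)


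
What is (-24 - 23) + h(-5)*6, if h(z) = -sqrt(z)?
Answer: -47 - 6*I*sqrt(5) ≈ -47.0 - 13.416*I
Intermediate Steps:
(-24 - 23) + h(-5)*6 = (-24 - 23) - sqrt(-5)*6 = -47 - I*sqrt(5)*6 = -47 - 6*I*sqrt(5)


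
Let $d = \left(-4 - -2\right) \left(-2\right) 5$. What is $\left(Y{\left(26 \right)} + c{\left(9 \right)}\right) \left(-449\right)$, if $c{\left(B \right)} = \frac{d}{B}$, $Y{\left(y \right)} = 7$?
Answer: $- \frac{37267}{9} \approx -4140.8$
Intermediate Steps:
$d = 20$ ($d = \left(-4 + 2\right) \left(-2\right) 5 = \left(-2\right) \left(-2\right) 5 = 4 \cdot 5 = 20$)
$c{\left(B \right)} = \frac{20}{B}$
$\left(Y{\left(26 \right)} + c{\left(9 \right)}\right) \left(-449\right) = \left(7 + \frac{20}{9}\right) \left(-449\right) = \frac{83}{9} \left(-449\right) = - \frac{37267}{9}$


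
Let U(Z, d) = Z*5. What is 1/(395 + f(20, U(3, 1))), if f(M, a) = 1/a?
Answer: 15/5926 ≈ 0.0025312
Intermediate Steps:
U(Z, d) = 5*Z
1/(395 + f(20, U(3, 1))) = 1/(395 + 1/(5*3)) = 1/(395 + 1/15) = 1/(5926/15) = 15/5926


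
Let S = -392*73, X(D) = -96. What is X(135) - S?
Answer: 28520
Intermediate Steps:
S = -28616
X(135) - S = -96 - 1*(-28616) = -96 + 28616 = 28520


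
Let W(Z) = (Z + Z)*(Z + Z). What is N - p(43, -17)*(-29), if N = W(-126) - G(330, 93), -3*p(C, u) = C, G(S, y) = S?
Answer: 188275/3 ≈ 62758.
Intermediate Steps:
p(C, u) = -C/3
W(Z) = 4*Z² (W(Z) = (2*Z)*(2*Z) = 4*Z²)
N = 63174 (N = 4*(-126)² - 1*330 = 4*15876 - 330 = 63504 - 330 = 63174)
N - p(43, -17)*(-29) = 63174 - (-⅓*43)*(-29) = 63174 - (-43)*(-29)/3 = 63174 - 1*1247/3 = 63174 - 1247/3 = 188275/3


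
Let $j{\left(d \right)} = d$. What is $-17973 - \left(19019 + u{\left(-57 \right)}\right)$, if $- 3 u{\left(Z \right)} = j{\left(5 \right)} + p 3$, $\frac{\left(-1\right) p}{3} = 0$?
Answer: $- \frac{110971}{3} \approx -36990.0$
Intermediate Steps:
$p = 0$ ($p = \left(-3\right) 0 = 0$)
$u{\left(Z \right)} = - \frac{5}{3}$ ($u{\left(Z \right)} = - \frac{5 + 0 \cdot 3}{3} = - \frac{5 + 0}{3} = \left(- \frac{1}{3}\right) 5 = - \frac{5}{3}$)
$-17973 - \left(19019 + u{\left(-57 \right)}\right) = -17973 - \frac{57052}{3} = - \frac{110971}{3}$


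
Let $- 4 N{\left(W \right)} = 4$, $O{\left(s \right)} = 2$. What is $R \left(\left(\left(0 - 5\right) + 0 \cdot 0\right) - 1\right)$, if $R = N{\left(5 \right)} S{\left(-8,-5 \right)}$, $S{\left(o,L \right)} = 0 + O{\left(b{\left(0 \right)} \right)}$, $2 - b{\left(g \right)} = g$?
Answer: $12$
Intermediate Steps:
$b{\left(g \right)} = 2 - g$
$N{\left(W \right)} = -1$ ($N{\left(W \right)} = \left(- \frac{1}{4}\right) 4 = -1$)
$S{\left(o,L \right)} = 2$ ($S{\left(o,L \right)} = 0 + 2 = 2$)
$R = -2$ ($R = \left(-1\right) 2 = -2$)
$R \left(\left(\left(0 - 5\right) + 0 \cdot 0\right) - 1\right) = - 2 \left(\left(\left(0 - 5\right) + 0 \cdot 0\right) - 1\right) = - 2 \left(\left(\left(0 - 5\right) + 0\right) - 1\right) = - 2 \left(\left(-5 + 0\right) - 1\right) = - 2 \left(-5 - 1\right) = \left(-2\right) \left(-6\right) = 12$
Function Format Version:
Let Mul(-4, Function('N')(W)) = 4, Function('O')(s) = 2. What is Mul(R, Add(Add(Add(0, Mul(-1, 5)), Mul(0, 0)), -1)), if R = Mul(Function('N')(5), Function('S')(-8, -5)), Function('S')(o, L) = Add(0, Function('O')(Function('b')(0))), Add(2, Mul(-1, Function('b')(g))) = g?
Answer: 12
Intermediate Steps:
Function('b')(g) = Add(2, Mul(-1, g))
Function('N')(W) = -1 (Function('N')(W) = Mul(Rational(-1, 4), 4) = -1)
Function('S')(o, L) = 2 (Function('S')(o, L) = Add(0, 2) = 2)
R = -2 (R = Mul(-1, 2) = -2)
Mul(R, Add(Add(Add(0, Mul(-1, 5)), Mul(0, 0)), -1)) = Mul(-2, Add(Add(Add(0, Mul(-1, 5)), Mul(0, 0)), -1)) = Mul(-2, Add(Add(Add(0, -5), 0), -1)) = Mul(-2, Add(Add(-5, 0), -1)) = Mul(-2, Add(-5, -1)) = Mul(-2, -6) = 12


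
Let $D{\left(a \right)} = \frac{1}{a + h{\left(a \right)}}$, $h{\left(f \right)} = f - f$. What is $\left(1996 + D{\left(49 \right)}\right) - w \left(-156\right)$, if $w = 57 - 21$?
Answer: $\frac{372989}{49} \approx 7612.0$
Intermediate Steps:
$h{\left(f \right)} = 0$
$w = 36$ ($w = 57 - 21 = 36$)
$D{\left(a \right)} = \frac{1}{a}$ ($D{\left(a \right)} = \frac{1}{a + 0} = \frac{1}{a}$)
$\left(1996 + D{\left(49 \right)}\right) - w \left(-156\right) = \left(1996 + \frac{1}{49}\right) - 36 \left(-156\right) = \left(1996 + \frac{1}{49}\right) - -5616 = \frac{97805}{49} + 5616 = \frac{372989}{49}$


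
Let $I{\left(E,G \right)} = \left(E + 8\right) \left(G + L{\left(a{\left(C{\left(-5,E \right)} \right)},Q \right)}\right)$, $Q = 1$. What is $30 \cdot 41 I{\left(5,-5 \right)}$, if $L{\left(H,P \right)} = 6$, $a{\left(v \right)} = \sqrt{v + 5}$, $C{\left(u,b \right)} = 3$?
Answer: $15990$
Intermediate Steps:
$a{\left(v \right)} = \sqrt{5 + v}$
$I{\left(E,G \right)} = \left(6 + G\right) \left(8 + E\right)$ ($I{\left(E,G \right)} = \left(E + 8\right) \left(G + 6\right) = \left(8 + E\right) \left(6 + G\right) = \left(6 + G\right) \left(8 + E\right)$)
$30 \cdot 41 I{\left(5,-5 \right)} = 30 \cdot 41 \left(48 + 6 \cdot 5 + 8 \left(-5\right) + 5 \left(-5\right)\right) = 1230 \left(48 + 30 - 40 - 25\right) = 1230 \cdot 13 = 15990$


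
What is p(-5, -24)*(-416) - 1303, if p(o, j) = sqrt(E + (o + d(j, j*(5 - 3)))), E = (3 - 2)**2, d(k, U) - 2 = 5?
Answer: -1303 - 416*sqrt(3) ≈ -2023.5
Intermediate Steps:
d(k, U) = 7 (d(k, U) = 2 + 5 = 7)
E = 1 (E = 1**2 = 1)
p(o, j) = sqrt(8 + o) (p(o, j) = sqrt(1 + (o + 7)) = sqrt(1 + (7 + o)) = sqrt(8 + o))
p(-5, -24)*(-416) - 1303 = sqrt(8 - 5)*(-416) - 1303 = sqrt(3)*(-416) - 1303 = -416*sqrt(3) - 1303 = -1303 - 416*sqrt(3)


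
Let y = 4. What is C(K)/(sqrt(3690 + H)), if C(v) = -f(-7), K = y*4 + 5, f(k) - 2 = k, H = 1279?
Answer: 5*sqrt(4969)/4969 ≈ 0.070931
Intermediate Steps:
f(k) = 2 + k
K = 21 (K = 4*4 + 5 = 16 + 5 = 21)
C(v) = 5 (C(v) = -(2 - 7) = -1*(-5) = 5)
C(K)/(sqrt(3690 + H)) = 5/(sqrt(3690 + 1279)) = 5/(sqrt(4969)) = 5*(sqrt(4969)/4969) = 5*sqrt(4969)/4969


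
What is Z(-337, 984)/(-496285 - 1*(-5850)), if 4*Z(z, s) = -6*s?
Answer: 1476/490435 ≈ 0.0030096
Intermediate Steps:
Z(z, s) = -3*s/2 (Z(z, s) = (-6*s)/4 = -3*s/2)
Z(-337, 984)/(-496285 - 1*(-5850)) = (-3/2*984)/(-496285 - 1*(-5850)) = -1476/(-496285 + 5850) = -1476/(-490435) = -1476*(-1/490435) = 1476/490435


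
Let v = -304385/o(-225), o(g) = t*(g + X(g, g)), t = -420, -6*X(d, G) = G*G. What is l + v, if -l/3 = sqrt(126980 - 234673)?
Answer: -60877/727650 - 3*I*sqrt(107693) ≈ -0.083663 - 984.5*I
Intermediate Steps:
X(d, G) = -G**2/6 (X(d, G) = -G*G/6 = -G**2/6)
o(g) = -420*g + 70*g**2 (o(g) = -420*(g - g**2/6) = -420*g + 70*g**2)
l = -3*I*sqrt(107693) (l = -3*sqrt(126980 - 234673) = -3*I*sqrt(107693) ≈ -984.5*I)
v = -60877/727650 (v = -304385*(-1/(15750*(-6 - 225))) = -304385/(70*(-225)*(-231)) = -304385/3638250 = -304385*1/3638250 = -60877/727650 ≈ -0.083663)
l + v = -3*I*sqrt(107693) - 60877/727650 = -60877/727650 - 3*I*sqrt(107693)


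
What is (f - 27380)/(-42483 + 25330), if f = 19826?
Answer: 7554/17153 ≈ 0.44039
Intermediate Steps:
(f - 27380)/(-42483 + 25330) = (19826 - 27380)/(-42483 + 25330) = -7554/(-17153) = -7554*(-1/17153) = 7554/17153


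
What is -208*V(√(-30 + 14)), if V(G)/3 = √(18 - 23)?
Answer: -624*I*√5 ≈ -1395.3*I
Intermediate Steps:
V(G) = 3*I*√5 (V(G) = 3*√(18 - 23) = 3*√(-5) = 3*(I*√5) = 3*I*√5)
-208*V(√(-30 + 14)) = -624*I*√5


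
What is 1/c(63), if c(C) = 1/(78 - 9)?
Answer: 69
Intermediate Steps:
c(C) = 1/69
1/c(63) = 1/(1/69) = 69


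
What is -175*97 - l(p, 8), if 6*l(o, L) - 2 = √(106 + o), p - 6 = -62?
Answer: -50926/3 - 5*√2/6 ≈ -16977.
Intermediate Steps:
p = -56 (p = 6 - 62 = -56)
l(o, L) = ⅓ + √(106 + o)/6
-175*97 - l(p, 8) = -175*97 - (⅓ + √(106 - 56)/6) = -16975 - (⅓ + √50/6) = -16975 - (⅓ + (5*√2)/6) = -16975 - (⅓ + 5*√2/6) = -16975 + (-⅓ - 5*√2/6) = -50926/3 - 5*√2/6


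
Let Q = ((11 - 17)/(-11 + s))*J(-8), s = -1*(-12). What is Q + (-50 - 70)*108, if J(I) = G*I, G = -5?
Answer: -13200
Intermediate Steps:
s = 12
J(I) = -5*I
Q = -240 (Q = ((11 - 17)/(-11 + 12))*(-5*(-8)) = -6/1*40 = -6*1*40 = -6*40 = -240)
Q + (-50 - 70)*108 = -240 + (-50 - 70)*108 = -240 - 120*108 = -240 - 12960 = -13200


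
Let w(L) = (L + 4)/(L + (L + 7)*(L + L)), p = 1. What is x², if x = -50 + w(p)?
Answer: 714025/289 ≈ 2470.7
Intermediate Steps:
w(L) = (4 + L)/(L + 2*L*(7 + L)) (w(L) = (4 + L)/(L + (7 + L)*(2*L)) = (4 + L)/(L + 2*L*(7 + L)))
x = -845/17 (x = -50 + (4 + 1)/(1*(15 + 2*1)) = -50 + 1*5/(15 + 2) = -50 + 1*5/17 = -50 + 1*(1/17)*5 = -50 + 5/17 = -845/17 ≈ -49.706)
x² = (-845/17)² = 714025/289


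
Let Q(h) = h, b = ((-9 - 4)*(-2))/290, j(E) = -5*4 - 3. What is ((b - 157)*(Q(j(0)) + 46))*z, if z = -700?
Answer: 73261440/29 ≈ 2.5263e+6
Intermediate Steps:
j(E) = -23 (j(E) = -20 - 3 = -23)
b = 13/145 (b = -13*(-2)*(1/290) = 26*(1/290) = 13/145 ≈ 0.089655)
((b - 157)*(Q(j(0)) + 46))*z = ((13/145 - 157)*(-23 + 46))*(-700) = -22752/145*23*(-700) = -523296/145*(-700) = 73261440/29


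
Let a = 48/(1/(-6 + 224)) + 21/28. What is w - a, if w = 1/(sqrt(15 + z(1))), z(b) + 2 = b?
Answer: -41859/4 + sqrt(14)/14 ≈ -10464.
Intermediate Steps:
z(b) = -2 + b
a = 41859/4 (a = 48/(1/218) + 21*(1/28) = 48/(1/218) + 3/4 = 48*218 + 3/4 = 10464 + 3/4 = 41859/4 ≈ 10465.)
w = sqrt(14)/14 (w = 1/(sqrt(15 + (-2 + 1))) = 1/(sqrt(15 - 1)) = 1/(sqrt(14)) = sqrt(14)/14 ≈ 0.26726)
w - a = sqrt(14)/14 - 1*41859/4 = sqrt(14)/14 - 41859/4 = -41859/4 + sqrt(14)/14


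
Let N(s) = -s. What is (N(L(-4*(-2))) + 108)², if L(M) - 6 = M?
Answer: 8836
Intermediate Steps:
L(M) = 6 + M
(N(L(-4*(-2))) + 108)² = (-(6 - 4*(-2)) + 108)² = (-(6 + 8) + 108)² = (-1*14 + 108)² = (-14 + 108)² = 94² = 8836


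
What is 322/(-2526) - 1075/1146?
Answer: -171359/160822 ≈ -1.0655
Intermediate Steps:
322/(-2526) - 1075/1146 = 322*(-1/2526) - 1075*1/1146 = -161/1263 - 1075/1146 = -171359/160822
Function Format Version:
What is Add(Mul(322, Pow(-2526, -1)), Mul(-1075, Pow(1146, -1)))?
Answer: Rational(-171359, 160822) ≈ -1.0655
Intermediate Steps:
Add(Mul(322, Pow(-2526, -1)), Mul(-1075, Pow(1146, -1))) = Add(Mul(322, Rational(-1, 2526)), Mul(-1075, Rational(1, 1146))) = Add(Rational(-161, 1263), Rational(-1075, 1146)) = Rational(-171359, 160822)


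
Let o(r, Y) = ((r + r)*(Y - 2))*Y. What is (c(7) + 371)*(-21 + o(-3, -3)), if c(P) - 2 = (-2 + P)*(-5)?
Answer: -38628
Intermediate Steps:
o(r, Y) = 2*Y*r*(-2 + Y) (o(r, Y) = ((2*r)*(-2 + Y))*Y = (2*r*(-2 + Y))*Y = 2*Y*r*(-2 + Y))
c(P) = 12 - 5*P (c(P) = 2 + (-2 + P)*(-5) = 2 + (10 - 5*P) = 12 - 5*P)
(c(7) + 371)*(-21 + o(-3, -3)) = ((12 - 5*7) + 371)*(-21 + 2*(-3)*(-3)*(-2 - 3)) = ((12 - 35) + 371)*(-21 + 2*(-3)*(-3)*(-5)) = (-23 + 371)*(-21 - 90) = 348*(-111) = -38628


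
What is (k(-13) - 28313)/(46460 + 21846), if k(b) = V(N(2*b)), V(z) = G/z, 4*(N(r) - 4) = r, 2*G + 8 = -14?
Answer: -141543/341530 ≈ -0.41444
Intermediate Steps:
G = -11 (G = -4 + (1/2)*(-14) = -4 - 7 = -11)
N(r) = 4 + r/4
V(z) = -11/z
k(b) = -11/(4 + b/2) (k(b) = -11/(4 + (2*b)/4) = -11/(4 + b/2))
(k(-13) - 28313)/(46460 + 21846) = (-22/(8 - 13) - 28313)/(46460 + 21846) = (-22/(-5) - 28313)/68306 = (-22*(-1/5) - 28313)*(1/68306) = (22/5 - 28313)*(1/68306) = -141543/5*1/68306 = -141543/341530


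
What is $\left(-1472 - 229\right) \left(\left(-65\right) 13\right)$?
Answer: $1437345$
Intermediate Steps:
$\left(-1472 - 229\right) \left(\left(-65\right) 13\right) = \left(-1701\right) \left(-845\right) = 1437345$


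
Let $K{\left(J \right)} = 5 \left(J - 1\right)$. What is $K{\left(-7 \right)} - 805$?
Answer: $-845$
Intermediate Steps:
$K{\left(J \right)} = -5 + 5 J$ ($K{\left(J \right)} = 5 \left(-1 + J\right) = -5 + 5 J$)
$K{\left(-7 \right)} - 805 = \left(-5 + 5 \left(-7\right)\right) - 805 = \left(-5 - 35\right) - 805 = -40 - 805 = -845$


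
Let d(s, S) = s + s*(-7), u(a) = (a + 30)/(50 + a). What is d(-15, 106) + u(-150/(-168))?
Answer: 25823/285 ≈ 90.607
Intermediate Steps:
u(a) = (30 + a)/(50 + a)
d(s, S) = -6*s (d(s, S) = s - 7*s = -6*s)
d(-15, 106) + u(-150/(-168)) = -6*(-15) + (30 - 150/(-168))/(50 - 150/(-168)) = 90 + (30 - 150*(-1/168))/(50 - 150*(-1/168)) = 90 + (30 + 25/28)/(50 + 25/28) = 90 + (865/28)/(1425/28) = 90 + (28/1425)*(865/28) = 90 + 173/285 = 25823/285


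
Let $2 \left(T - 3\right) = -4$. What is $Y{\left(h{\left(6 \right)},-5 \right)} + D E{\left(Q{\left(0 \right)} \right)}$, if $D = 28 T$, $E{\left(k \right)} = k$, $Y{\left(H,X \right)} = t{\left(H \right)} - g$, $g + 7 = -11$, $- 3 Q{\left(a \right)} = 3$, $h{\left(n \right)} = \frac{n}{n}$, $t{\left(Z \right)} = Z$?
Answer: $-9$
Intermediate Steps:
$T = 1$ ($T = 3 + \frac{1}{2} \left(-4\right) = 3 - 2 = 1$)
$h{\left(n \right)} = 1$
$Q{\left(a \right)} = -1$ ($Q{\left(a \right)} = \left(- \frac{1}{3}\right) 3 = -1$)
$g = -18$ ($g = -7 - 11 = -18$)
$Y{\left(H,X \right)} = 18 + H$ ($Y{\left(H,X \right)} = H - -18 = H + 18 = 18 + H$)
$D = 28$ ($D = 28 \cdot 1 = 28$)
$Y{\left(h{\left(6 \right)},-5 \right)} + D E{\left(Q{\left(0 \right)} \right)} = \left(18 + 1\right) + 28 \left(-1\right) = 19 - 28 = -9$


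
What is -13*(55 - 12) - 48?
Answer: -607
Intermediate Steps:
-13*(55 - 12) - 48 = -13*43 - 48 = -559 - 48 = -607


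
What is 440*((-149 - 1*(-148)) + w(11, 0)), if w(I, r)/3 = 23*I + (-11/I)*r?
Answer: 333520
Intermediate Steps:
w(I, r) = 69*I - 33*r/I (w(I, r) = 3*(23*I + (-11/I)*r) = 3*(23*I - 11*r/I) = 69*I - 33*r/I)
440*((-149 - 1*(-148)) + w(11, 0)) = 440*((-149 - 1*(-148)) + (69*11 - 33*0/11)) = 440*((-149 + 148) + (759 - 33*0*1/11)) = 440*(-1 + (759 + 0)) = 440*(-1 + 759) = 440*758 = 333520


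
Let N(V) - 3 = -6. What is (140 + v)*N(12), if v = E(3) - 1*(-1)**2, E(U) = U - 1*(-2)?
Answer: -432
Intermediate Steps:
N(V) = -3 (N(V) = 3 - 6 = -3)
E(U) = 2 + U (E(U) = U + 2 = 2 + U)
v = 4 (v = (2 + 3) - 1*(-1)**2 = 5 - 1*1 = 5 - 1 = 4)
(140 + v)*N(12) = (140 + 4)*(-3) = 144*(-3) = -432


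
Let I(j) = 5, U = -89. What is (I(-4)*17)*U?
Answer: -7565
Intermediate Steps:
(I(-4)*17)*U = (5*17)*(-89) = 85*(-89) = -7565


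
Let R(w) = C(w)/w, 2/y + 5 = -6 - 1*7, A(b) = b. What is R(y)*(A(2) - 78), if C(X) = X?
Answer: -76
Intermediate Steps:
y = -⅑ (y = 2/(-5 + (-6 - 1*7)) = 2/(-5 + (-6 - 7)) = 2/(-5 - 13) = 2/(-18) = 2*(-1/18) = -⅑ ≈ -0.11111)
R(w) = 1 (R(w) = w/w = 1)
R(y)*(A(2) - 78) = 1*(2 - 78) = 1*(-76) = -76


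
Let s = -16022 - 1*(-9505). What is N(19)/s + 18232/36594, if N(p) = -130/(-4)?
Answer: 6190981/12551742 ≈ 0.49324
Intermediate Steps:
s = -6517 (s = -16022 + 9505 = -6517)
N(p) = 65/2 (N(p) = -130*(-¼) = 65/2)
N(19)/s + 18232/36594 = (65/2)/(-6517) + 18232/36594 = (65/2)*(-1/6517) + 18232*(1/36594) = -65/13034 + 9116/18297 = 6190981/12551742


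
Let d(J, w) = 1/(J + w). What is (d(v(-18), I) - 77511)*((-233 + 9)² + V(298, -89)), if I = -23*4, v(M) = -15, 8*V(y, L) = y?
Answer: -832905053667/214 ≈ -3.8921e+9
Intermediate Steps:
V(y, L) = y/8
I = -92
(d(v(-18), I) - 77511)*((-233 + 9)² + V(298, -89)) = (1/(-15 - 92) - 77511)*((-233 + 9)² + (⅛)*298) = (1/(-107) - 77511)*((-224)² + 149/4) = (-1/107 - 77511)*(50176 + 149/4) = -8293678/107*200853/4 = -832905053667/214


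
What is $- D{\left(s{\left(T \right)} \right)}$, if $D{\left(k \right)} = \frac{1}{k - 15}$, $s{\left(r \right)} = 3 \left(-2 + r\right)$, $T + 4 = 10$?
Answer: $\frac{1}{3} \approx 0.33333$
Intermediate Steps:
$T = 6$ ($T = -4 + 10 = 6$)
$s{\left(r \right)} = -6 + 3 r$
$D{\left(k \right)} = \frac{1}{-15 + k}$
$- D{\left(s{\left(T \right)} \right)} = - \frac{1}{-15 + \left(-6 + 3 \cdot 6\right)} = - \frac{1}{-15 + \left(-6 + 18\right)} = - \frac{1}{-15 + 12} = - \frac{1}{-3} = \left(-1\right) \left(- \frac{1}{3}\right) = \frac{1}{3}$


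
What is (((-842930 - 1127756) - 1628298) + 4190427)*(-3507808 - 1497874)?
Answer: -2960575579126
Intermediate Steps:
(((-842930 - 1127756) - 1628298) + 4190427)*(-3507808 - 1497874) = ((-1970686 - 1628298) + 4190427)*(-5005682) = (-3598984 + 4190427)*(-5005682) = 591443*(-5005682) = -2960575579126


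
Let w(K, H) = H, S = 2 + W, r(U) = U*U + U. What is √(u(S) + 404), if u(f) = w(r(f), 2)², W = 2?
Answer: 2*√102 ≈ 20.199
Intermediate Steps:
r(U) = U + U² (r(U) = U² + U = U + U²)
S = 4 (S = 2 + 2 = 4)
u(f) = 4 (u(f) = 2² = 4)
√(u(S) + 404) = √(4 + 404) = √408 = 2*√102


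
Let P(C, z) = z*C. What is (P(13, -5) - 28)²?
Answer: 8649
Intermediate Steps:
P(C, z) = C*z
(P(13, -5) - 28)² = (13*(-5) - 28)² = (-65 - 28)² = (-93)² = 8649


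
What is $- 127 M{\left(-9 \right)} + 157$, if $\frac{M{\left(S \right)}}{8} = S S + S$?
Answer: $-72995$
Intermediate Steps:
$M{\left(S \right)} = 8 S + 8 S^{2}$ ($M{\left(S \right)} = 8 \left(S S + S\right) = 8 \left(S^{2} + S\right) = 8 \left(S + S^{2}\right) = 8 S + 8 S^{2}$)
$- 127 M{\left(-9 \right)} + 157 = - 127 \cdot 8 \left(-9\right) \left(1 - 9\right) + 157 = - 127 \cdot 8 \left(-9\right) \left(-8\right) + 157 = \left(-127\right) 576 + 157 = -73152 + 157 = -72995$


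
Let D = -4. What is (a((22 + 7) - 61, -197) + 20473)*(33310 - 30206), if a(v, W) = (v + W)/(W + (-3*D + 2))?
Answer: 11630029952/183 ≈ 6.3552e+7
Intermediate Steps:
a(v, W) = (W + v)/(14 + W) (a(v, W) = (v + W)/(W + (-3*(-4) + 2)) = (W + v)/(W + (12 + 2)) = (W + v)/(W + 14) = (W + v)/(14 + W))
(a((22 + 7) - 61, -197) + 20473)*(33310 - 30206) = ((-197 + ((22 + 7) - 61))/(14 - 197) + 20473)*(33310 - 30206) = ((-197 + (29 - 61))/(-183) + 20473)*3104 = (-(-197 - 32)/183 + 20473)*3104 = (-1/183*(-229) + 20473)*3104 = (229/183 + 20473)*3104 = (3746788/183)*3104 = 11630029952/183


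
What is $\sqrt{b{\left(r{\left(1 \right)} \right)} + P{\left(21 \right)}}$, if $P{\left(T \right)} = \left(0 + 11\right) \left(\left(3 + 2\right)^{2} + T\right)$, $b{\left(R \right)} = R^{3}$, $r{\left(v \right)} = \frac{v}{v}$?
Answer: $13 \sqrt{3} \approx 22.517$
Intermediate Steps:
$r{\left(v \right)} = 1$
$P{\left(T \right)} = 275 + 11 T$ ($P{\left(T \right)} = 11 \left(5^{2} + T\right) = 11 \left(25 + T\right) = 275 + 11 T$)
$\sqrt{b{\left(r{\left(1 \right)} \right)} + P{\left(21 \right)}} = \sqrt{1^{3} + \left(275 + 11 \cdot 21\right)} = \sqrt{1 + \left(275 + 231\right)} = \sqrt{1 + 506} = \sqrt{507} = 13 \sqrt{3}$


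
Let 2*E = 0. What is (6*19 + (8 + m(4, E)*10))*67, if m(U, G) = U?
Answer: 10854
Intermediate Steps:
E = 0 (E = (1/2)*0 = 0)
(6*19 + (8 + m(4, E)*10))*67 = (6*19 + (8 + 4*10))*67 = (114 + (8 + 40))*67 = (114 + 48)*67 = 162*67 = 10854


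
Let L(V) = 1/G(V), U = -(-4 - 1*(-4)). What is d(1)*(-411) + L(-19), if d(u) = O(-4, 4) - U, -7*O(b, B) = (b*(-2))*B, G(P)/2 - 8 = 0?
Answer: 210439/112 ≈ 1878.9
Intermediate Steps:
G(P) = 16 (G(P) = 16 + 2*0 = 16 + 0 = 16)
O(b, B) = 2*B*b/7 (O(b, B) = -b*(-2)*B/7 = -(-2*b)*B/7 = -(-2)*B*b/7 = 2*B*b/7)
U = 0 (U = -(-4 + 4) = -1*0 = 0)
d(u) = -32/7 (d(u) = (2/7)*4*(-4) - 1*0 = -32/7 + 0 = -32/7)
L(V) = 1/16
d(1)*(-411) + L(-19) = -32/7*(-411) + 1/16 = 13152/7 + 1/16 = 210439/112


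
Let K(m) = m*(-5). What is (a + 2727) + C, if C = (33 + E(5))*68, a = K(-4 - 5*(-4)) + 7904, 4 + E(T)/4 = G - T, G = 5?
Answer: 11707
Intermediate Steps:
E(T) = 4 - 4*T (E(T) = -16 + 4*(5 - T) = -16 + (20 - 4*T) = 4 - 4*T)
K(m) = -5*m
a = 7824 (a = -5*(-4 - 5*(-4)) + 7904 = -5*(-4 + 20) + 7904 = -5*16 + 7904 = -80 + 7904 = 7824)
C = 1156 (C = (33 + (4 - 4*5))*68 = (33 + (4 - 20))*68 = (33 - 16)*68 = 17*68 = 1156)
(a + 2727) + C = (7824 + 2727) + 1156 = 10551 + 1156 = 11707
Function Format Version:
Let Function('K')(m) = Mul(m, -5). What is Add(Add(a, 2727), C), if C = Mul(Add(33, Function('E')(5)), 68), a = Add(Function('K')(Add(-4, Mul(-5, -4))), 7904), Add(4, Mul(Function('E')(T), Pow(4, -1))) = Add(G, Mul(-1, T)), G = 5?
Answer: 11707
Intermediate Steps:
Function('E')(T) = Add(4, Mul(-4, T)) (Function('E')(T) = Add(-16, Mul(4, Add(5, Mul(-1, T)))) = Add(-16, Add(20, Mul(-4, T))) = Add(4, Mul(-4, T)))
Function('K')(m) = Mul(-5, m)
a = 7824 (a = Add(Mul(-5, Add(-4, Mul(-5, -4))), 7904) = Add(Mul(-5, Add(-4, 20)), 7904) = Add(Mul(-5, 16), 7904) = Add(-80, 7904) = 7824)
C = 1156 (C = Mul(Add(33, Add(4, Mul(-4, 5))), 68) = Mul(Add(33, Add(4, -20)), 68) = Mul(Add(33, -16), 68) = Mul(17, 68) = 1156)
Add(Add(a, 2727), C) = Add(Add(7824, 2727), 1156) = Add(10551, 1156) = 11707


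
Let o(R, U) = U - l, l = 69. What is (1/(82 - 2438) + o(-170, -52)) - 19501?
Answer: -46229433/2356 ≈ -19622.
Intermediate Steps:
o(R, U) = -69 + U (o(R, U) = U - 1*69 = U - 69 = -69 + U)
(1/(82 - 2438) + o(-170, -52)) - 19501 = (1/(82 - 2438) + (-69 - 52)) - 19501 = (1/(-2356) - 121) - 19501 = (-1/2356 - 121) - 19501 = -285077/2356 - 19501 = -46229433/2356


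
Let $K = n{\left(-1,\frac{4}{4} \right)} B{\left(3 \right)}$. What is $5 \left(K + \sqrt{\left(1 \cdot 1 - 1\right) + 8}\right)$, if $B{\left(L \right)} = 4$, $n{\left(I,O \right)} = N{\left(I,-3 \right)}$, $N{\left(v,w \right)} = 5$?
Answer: $100 + 10 \sqrt{2} \approx 114.14$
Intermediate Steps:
$n{\left(I,O \right)} = 5$
$K = 20$ ($K = 5 \cdot 4 = 20$)
$5 \left(K + \sqrt{\left(1 \cdot 1 - 1\right) + 8}\right) = 5 \left(20 + \sqrt{\left(1 \cdot 1 - 1\right) + 8}\right) = 5 \left(20 + \sqrt{\left(1 - 1\right) + 8}\right) = 5 \left(20 + \sqrt{0 + 8}\right) = 5 \left(20 + \sqrt{8}\right) = 5 \left(20 + 2 \sqrt{2}\right) = 100 + 10 \sqrt{2}$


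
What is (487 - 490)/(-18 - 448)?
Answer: 3/466 ≈ 0.0064378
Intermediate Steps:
(487 - 490)/(-18 - 448) = -3/(-466) = -3*(-1/466) = 3/466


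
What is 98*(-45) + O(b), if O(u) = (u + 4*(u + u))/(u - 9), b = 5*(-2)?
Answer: -83700/19 ≈ -4405.3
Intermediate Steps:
b = -10
O(u) = 9*u/(-9 + u) (O(u) = (u + 4*(2*u))/(-9 + u) = (u + 8*u)/(-9 + u) = (9*u)/(-9 + u) = 9*u/(-9 + u))
98*(-45) + O(b) = 98*(-45) + 9*(-10)/(-9 - 10) = -4410 + 9*(-10)/(-19) = -4410 + 9*(-10)*(-1/19) = -4410 + 90/19 = -83700/19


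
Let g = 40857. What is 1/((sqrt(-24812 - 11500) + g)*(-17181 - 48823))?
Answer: I/(66004*(-40857*I + 2*sqrt(9078))) ≈ -3.7081e-10 + 1.7295e-12*I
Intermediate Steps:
1/((sqrt(-24812 - 11500) + g)*(-17181 - 48823)) = 1/((sqrt(-24812 - 11500) + 40857)*(-17181 - 48823)) = 1/((sqrt(-36312) + 40857)*(-66004)) = 1/((2*I*sqrt(9078) + 40857)*(-66004)) = 1/((40857 + 2*I*sqrt(9078))*(-66004)) = 1/(-2696725428 - 132008*I*sqrt(9078))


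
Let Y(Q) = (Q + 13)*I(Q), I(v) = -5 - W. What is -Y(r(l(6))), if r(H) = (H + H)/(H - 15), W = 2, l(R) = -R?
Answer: 95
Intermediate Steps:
r(H) = 2*H/(-15 + H) (r(H) = (2*H)/(-15 + H) = 2*H/(-15 + H))
I(v) = -7 (I(v) = -5 - 1*2 = -5 - 2 = -7)
Y(Q) = -91 - 7*Q (Y(Q) = (Q + 13)*(-7) = (13 + Q)*(-7) = -91 - 7*Q)
-Y(r(l(6))) = -(-91 - 14*(-1*6)/(-15 - 1*6)) = -(-91 - 14*(-6)/(-15 - 6)) = -(-91 - 14*(-6)/(-21)) = -(-91 - 14*(-6)*(-1)/21) = -(-91 - 7*4/7) = -(-91 - 4) = -1*(-95) = 95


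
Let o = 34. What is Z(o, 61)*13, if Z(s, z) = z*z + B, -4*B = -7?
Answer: 193583/4 ≈ 48396.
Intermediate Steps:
B = 7/4 (B = -¼*(-7) = 7/4 ≈ 1.7500)
Z(s, z) = 7/4 + z² (Z(s, z) = z*z + 7/4 = z² + 7/4 = 7/4 + z²)
Z(o, 61)*13 = (7/4 + 61²)*13 = (7/4 + 3721)*13 = (14891/4)*13 = 193583/4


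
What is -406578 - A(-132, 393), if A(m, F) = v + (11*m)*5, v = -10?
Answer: -399308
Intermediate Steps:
A(m, F) = -10 + 55*m (A(m, F) = -10 + (11*m)*5 = -10 + 55*m)
-406578 - A(-132, 393) = -406578 - (-10 + 55*(-132)) = -406578 - (-10 - 7260) = -406578 - 1*(-7270) = -406578 + 7270 = -399308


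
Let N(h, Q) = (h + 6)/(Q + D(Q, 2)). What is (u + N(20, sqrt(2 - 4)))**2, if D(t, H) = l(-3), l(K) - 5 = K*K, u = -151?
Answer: (-2157071*I + 315288*sqrt(2))/(-97*I + 14*sqrt(2)) ≈ 22249.0 + 55.4*I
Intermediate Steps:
l(K) = 5 + K**2 (l(K) = 5 + K*K = 5 + K**2)
D(t, H) = 14 (D(t, H) = 5 + (-3)**2 = 5 + 9 = 14)
N(h, Q) = (6 + h)/(14 + Q) (N(h, Q) = (h + 6)/(Q + 14) = (6 + h)/(14 + Q))
(u + N(20, sqrt(2 - 4)))**2 = (-151 + (6 + 20)/(14 + sqrt(2 - 4)))**2 = (-151 + 26/(14 + sqrt(-2)))**2 = (-151 + 26/(14 + I*sqrt(2)))**2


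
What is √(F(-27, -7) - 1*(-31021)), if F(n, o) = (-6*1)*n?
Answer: √31183 ≈ 176.59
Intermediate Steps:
F(n, o) = -6*n
√(F(-27, -7) - 1*(-31021)) = √(-6*(-27) - 1*(-31021)) = √(162 + 31021) = √31183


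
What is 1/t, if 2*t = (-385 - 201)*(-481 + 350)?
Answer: 1/38383 ≈ 2.6053e-5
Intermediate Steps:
t = 38383 (t = ((-385 - 201)*(-481 + 350))/2 = (-586*(-131))/2 = (½)*76766 = 38383)
1/t = 1/38383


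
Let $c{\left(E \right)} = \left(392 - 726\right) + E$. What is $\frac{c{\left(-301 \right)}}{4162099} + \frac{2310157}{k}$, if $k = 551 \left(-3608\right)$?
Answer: $- \frac{9616364524623}{8274286108792} \approx -1.1622$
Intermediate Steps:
$k = -1988008$
$c{\left(E \right)} = -334 + E$
$\frac{c{\left(-301 \right)}}{4162099} + \frac{2310157}{k} = \frac{-334 - 301}{4162099} + \frac{2310157}{-1988008} = \left(-635\right) \frac{1}{4162099} + 2310157 \left(- \frac{1}{1988008}\right) = - \frac{635}{4162099} - \frac{2310157}{1988008} = - \frac{9616364524623}{8274286108792}$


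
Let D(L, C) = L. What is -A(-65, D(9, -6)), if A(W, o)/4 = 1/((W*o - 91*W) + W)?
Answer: -4/5265 ≈ -0.00075973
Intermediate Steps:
A(W, o) = 4/(-90*W + W*o) (A(W, o) = 4/((W*o - 91*W) + W) = 4/((-91*W + W*o) + W) = 4/(-90*W + W*o))
-A(-65, D(9, -6)) = -4/((-65)*(-90 + 9)) = -4*(-1)/(65*(-81)) = -4*(-1)*(-1)/(65*81) = -1*4/5265 = -4/5265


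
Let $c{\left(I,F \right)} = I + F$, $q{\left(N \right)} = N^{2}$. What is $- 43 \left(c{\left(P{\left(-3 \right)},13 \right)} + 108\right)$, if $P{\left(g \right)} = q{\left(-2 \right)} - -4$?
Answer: $-5547$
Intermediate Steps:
$P{\left(g \right)} = 8$ ($P{\left(g \right)} = \left(-2\right)^{2} - -4 = 4 + 4 = 8$)
$c{\left(I,F \right)} = F + I$
$- 43 \left(c{\left(P{\left(-3 \right)},13 \right)} + 108\right) = - 43 \left(\left(13 + 8\right) + 108\right) = - 43 \left(21 + 108\right) = \left(-43\right) 129 = -5547$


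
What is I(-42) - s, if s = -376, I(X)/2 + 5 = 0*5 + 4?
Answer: 374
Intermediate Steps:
I(X) = -2 (I(X) = -10 + 2*(0*5 + 4) = -10 + 2*(0 + 4) = -10 + 2*4 = -10 + 8 = -2)
I(-42) - s = -2 - 1*(-376) = -2 + 376 = 374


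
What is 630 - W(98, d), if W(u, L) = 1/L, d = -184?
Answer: 115921/184 ≈ 630.01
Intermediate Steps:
630 - W(98, d) = 630 - 1/(-184) = 630 - 1*(-1/184) = 630 + 1/184 = 115921/184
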